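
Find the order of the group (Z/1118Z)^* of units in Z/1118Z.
(Z/1118Z)^* consists of the classes a with gcd(a, 1118) = 1, so its order is φ(1118). φ is multiplicative, with φ(p^e) = p^e − p^(e−1). Factorise 1118 = 2 · 13 · 43. Then
  φ(1118) = (2 − 1) · (13 − 1) · (43 − 1) = 1 · 12 · 42 = 504.
Thus |(Z/1118Z)^*| = 504.

Final answer: |(Z/1118Z)^*| = 504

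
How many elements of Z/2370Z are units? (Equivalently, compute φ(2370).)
An element a ∈ Z/2370Z is a unit iff gcd(a, 2370) = 1, so the number of units is φ(2370). φ is multiplicative, with φ(p^e) = p^e − p^(e−1). Factorise 2370 = 2 · 3 · 5 · 79. Then
  φ(2370) = (2 − 1) · (3 − 1) · (5 − 1) · (79 − 1) = 1 · 2 · 4 · 78 = 624.

Final answer: Z/2370Z has φ(2370) = 624 units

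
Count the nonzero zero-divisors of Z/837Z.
In Z/837Z each nonzero element is either a unit (gcd with 837 is 1) or a zero-divisor (gcd > 1). The number of units is φ(837): factorise 837 = 3^3 · 31, so φ(837) = (3^3 − 3^2) · (31 − 1) = 18 · 30 = 540. The nonzero elements number 837 − 1 = 836. Hence the nonzero zero-divisors number 836 − 540 = 296.

Final answer: Z/837Z has 296 nonzero zero-divisors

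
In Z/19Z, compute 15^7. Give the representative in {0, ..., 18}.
13

Use repeated squaring. Binary(7) = 111. Walk through the bits of the exponent 7 left-to-right: at each bit after the leading one, square the running value, then multiply by 15 if the bit is 1 (always reducing mod 19):
  bit 1 = 1 (leading): start with 15.
  bit 2 = 1: square 15^2 = 225 ≡ 16; bit is 1, so multiply 16·15 = 240 ≡ 12 (mod 19).
  bit 3 = 1: square 12^2 = 144 ≡ 11; bit is 1, so multiply 11·15 = 165 ≡ 13 (mod 19).
Final value: 15^7 ≡ 13 (mod 19).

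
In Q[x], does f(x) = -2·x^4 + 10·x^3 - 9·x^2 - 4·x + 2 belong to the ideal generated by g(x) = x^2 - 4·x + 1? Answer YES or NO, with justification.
In Q[x] the ideal (g) consists of all multiples of g, so f ∈ (g) iff g | f, i.e. iff the remainder of f on division by g is 0. Divide f by g (g is monic, so eliminate the leading term of the running remainder at each step):
  leading term -2·x^4: subtract (-2·x^2)·g(x) = -2·x^4 + 8·x^3 - 2·x^2, leaving 2·x^3 - 7·x^2 - 4·x + 2
  leading term 2·x^3: subtract (2·x)·g(x) = 2·x^3 - 8·x^2 + 2·x, leaving x^2 - 6·x + 2
  leading term x^2: subtract (1)·g(x) = x^2 - 4·x + 1, leaving 1 - 2·x
The remainder r(x) = 1 - 2·x ≠ 0 (and deg r < deg g), so g ∤ f, i.e. f ∉ (g).

Final answer: NO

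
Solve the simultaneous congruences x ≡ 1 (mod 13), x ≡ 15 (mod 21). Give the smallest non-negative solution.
The moduli 13, 21 are pairwise coprime, so by the CRT there is a unique solution mod 13·21 = 273.
Solve by successive substitution. Start with x ≡ 1 (mod 13).
  Combine with x ≡ 15 (mod 21): write x = 1 + 13·t and require 1 + 13·t ≡ 15 (mod 21), i.e. 13·t ≡ 15 − 1 ≡ 14 (mod 21). Since 13^(−1) ≡ 13 (mod 21), t ≡ 13·14 ≡ 14 (mod 21). So x ≡ 1 + 13·14 = 183 (mod 273).
Unique solution in [0, 273): x = 183.

Final answer: x ≡ 183 (mod 273); the representative in [0, 273) is 183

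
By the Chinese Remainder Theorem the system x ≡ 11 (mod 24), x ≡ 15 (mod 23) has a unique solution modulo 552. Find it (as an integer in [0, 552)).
x ≡ 107 (mod 552); the representative in [0, 552) is 107

The moduli 24, 23 are pairwise coprime, so by the CRT there is a unique solution mod 24·23 = 552.
Solve by successive substitution. Start with x ≡ 11 (mod 24).
  Combine with x ≡ 15 (mod 23): write x = 11 + 24·t and require 11 + 24·t ≡ 15 (mod 23), i.e. 24·t ≡ 15 − 11 ≡ 4 (mod 23). Since 24^(−1) ≡ 1 (mod 23) (24 ≡ 1 (mod 23)), t ≡ 1·4 ≡ 4 (mod 23). So x ≡ 11 + 24·4 = 107 (mod 552).
Unique solution in [0, 552): x = 107.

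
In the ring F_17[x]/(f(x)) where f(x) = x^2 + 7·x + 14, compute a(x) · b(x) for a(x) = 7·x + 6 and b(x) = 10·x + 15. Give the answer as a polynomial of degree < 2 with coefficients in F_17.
Multiply as integer polynomials: a · b = 70·x^2 + 165·x + 90. Reducing coefficients mod 17: a · b ≡ 2·x^2 + 12·x + 5. Now divide by f(x) = x^2 + 7·x + 14 in F_17[x], eliminating the leading term at each step:
  leading term 2·x^2: subtract (2)·f(x) = 2·x^2 + 14·x + 11, leaving 15·x + 11 (coefficients mod 17)
The degree is now < 2, so this is the remainder. Hence a · b ≡ 15·x + 11 in F_17[x]/(f).

Final answer: a · b ≡ 15·x + 11 (mod f(x))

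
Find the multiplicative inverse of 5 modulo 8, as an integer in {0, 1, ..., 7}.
Apply the extended Euclidean algorithm to (8, 5), tracking rows (r, s, t) with s·8 + t·5 = r. Each division r_prev = q·r_cur + r_new produces the new row as (previous row) − q·(current row):
  row A: (8, 1, 0)   [1·8 + 0·5 = 8]
  row B: (5, 0, 1)   [0·8 + 1·5 = 5]
  8 = 1·5 + 3   → row C = row A − 1·row B = (3, 1, −1)   [check: 1·8 − 1·5 = 3]
  5 = 1·3 + 2   → row D = row B − 1·row C = (2, −1, 2)   [check: −1·8 + 2·5 = 2]
  3 = 1·2 + 1   → row E = row C − 1·row D = (1, 2, −3)   [check: 2·8 − 3·5 = 1]
  2 = 2·1 + 0   → remainder 0, stop. gcd = 1 (last nonzero row E).
The gcd is 1, so 5 is invertible mod 8. The last nonzero row gives 2·8 − 3·5 = 1, so t = −3. So 5^(−1) ≡ −3 ≡ 5 (mod 8). Verify: 5 · 5 = 25 ≡ 1 (mod 8). ✓

Final answer: 5^(−1) ≡ 5 (mod 8)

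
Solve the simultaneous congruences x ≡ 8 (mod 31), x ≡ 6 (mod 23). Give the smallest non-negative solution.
The moduli 31, 23 are pairwise coprime, so by the CRT there is a unique solution mod 31·23 = 713.
Solve by successive substitution. Start with x ≡ 8 (mod 31).
  Combine with x ≡ 6 (mod 23): write x = 8 + 31·t and require 8 + 31·t ≡ 6 (mod 23), i.e. 31·t ≡ 6 − 8 ≡ 21 (mod 23). Since 31^(−1) ≡ 3 (mod 23) (31 ≡ 8 (mod 23)), t ≡ 3·21 ≡ 17 (mod 23). So x ≡ 8 + 31·17 = 535 (mod 713).
Unique solution in [0, 713): x = 535.

Final answer: x ≡ 535 (mod 713); the representative in [0, 713) is 535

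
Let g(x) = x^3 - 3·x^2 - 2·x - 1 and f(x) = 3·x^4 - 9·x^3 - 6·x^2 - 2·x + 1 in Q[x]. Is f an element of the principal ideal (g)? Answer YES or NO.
NO

In Q[x] the ideal (g) consists of all multiples of g, so f ∈ (g) iff g | f, i.e. iff the remainder of f on division by g is 0. Divide f by g (g is monic, so eliminate the leading term of the running remainder at each step):
  leading term 3·x^4: subtract (3·x)·g(x) = 3·x^4 - 9·x^3 - 6·x^2 - 3·x, leaving x + 1
The remainder r(x) = x + 1 ≠ 0 (and deg r < deg g), so g ∤ f, i.e. f ∉ (g).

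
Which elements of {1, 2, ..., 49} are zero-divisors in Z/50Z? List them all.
nonzero zero-divisors of Z/50Z = {2, 4, 5, 6, 8, 10, 12, 14, 15, 16, 18, 20, 22, 24, 25, 26, 28, 30, 32, 34, 35, 36, 38, 40, 42, 44, 45, 46, 48}

An element a ∈ Z/50Z (with a ≠ 0) is a zero-divisor iff gcd(a, 50) > 1 (because a is a unit precisely when gcd(a, n) = 1, and in Z/nZ every nonzero, non-unit element is a zero-divisor). Scan a = 1, ..., 49 and keep those with gcd(a, 50) > 1:
  gcd(2, 50) = 2, gcd(4, 50) = 2, gcd(5, 50) = 5, gcd(6, 50) = 2, gcd(8, 50) = 2, gcd(10, 50) = 10, gcd(12, 50) = 2, gcd(14, 50) = 2, gcd(15, 50) = 5, gcd(16, 50) = 2, gcd(18, 50) = 2, gcd(20, 50) = 10, gcd(22, 50) = 2, gcd(24, 50) = 2, gcd(25, 50) = 25, gcd(26, 50) = 2, gcd(28, 50) = 2, gcd(30, 50) = 10, gcd(32, 50) = 2, gcd(34, 50) = 2, gcd(35, 50) = 5, gcd(36, 50) = 2, gcd(38, 50) = 2, gcd(40, 50) = 10, gcd(42, 50) = 2, gcd(44, 50) = 2, gcd(45, 50) = 5, gcd(46, 50) = 2, gcd(48, 50) = 2.
All other a ∈ {1, ..., 49} have gcd(a, 50) = 1 and are units. So the nonzero zero-divisors are exactly the 29 values of a appearing in this scan.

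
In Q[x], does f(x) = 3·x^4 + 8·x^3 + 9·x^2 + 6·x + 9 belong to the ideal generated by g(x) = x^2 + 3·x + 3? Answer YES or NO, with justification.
In Q[x] the ideal (g) consists of all multiples of g, so f ∈ (g) iff g | f, i.e. iff the remainder of f on division by g is 0. Divide f by g (g is monic, so eliminate the leading term of the running remainder at each step):
  leading term 3·x^4: subtract (3·x^2)·g(x) = 3·x^4 + 9·x^3 + 9·x^2, leaving -x^3 + 6·x + 9
  leading term -x^3: subtract (-x)·g(x) = -x^3 - 3·x^2 - 3·x, leaving 3·x^2 + 9·x + 9
  leading term 3·x^2: subtract (3)·g(x) = 3·x^2 + 9·x + 9, leaving 0
The remainder is 0, so f(x) = g(x) · h(x) with h(x) = 3·x^2 - x + 3. Hence g | f, i.e. f ∈ (g).

Final answer: YES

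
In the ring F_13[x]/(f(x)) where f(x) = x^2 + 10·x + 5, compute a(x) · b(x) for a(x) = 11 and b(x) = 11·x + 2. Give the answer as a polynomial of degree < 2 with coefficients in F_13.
Multiply as integer polynomials: a · b = 121·x + 22. Reducing coefficients mod 13: a · b ≡ 4·x + 9. This already has degree < 2, so no reduction by f is needed. Hence a · b ≡ 4·x + 9 in F_13[x]/(f).

Final answer: a · b ≡ 4·x + 9 (mod f(x))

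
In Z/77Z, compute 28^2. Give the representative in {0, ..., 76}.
14

Use repeated squaring. Binary(2) = 10. Walk through the bits of the exponent 2 left-to-right: at each bit after the leading one, square the running value, then multiply by 28 if the bit is 1 (always reducing mod 77):
  bit 1 = 1 (leading): start with 28.
  bit 2 = 0: square 28^2 = 784 ≡ 14 (mod 77).
Final value: 28^2 ≡ 14 (mod 77).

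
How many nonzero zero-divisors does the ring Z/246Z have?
In Z/246Z each nonzero element is either a unit (gcd with 246 is 1) or a zero-divisor (gcd > 1). The number of units is φ(246): factorise 246 = 2 · 3 · 41, so φ(246) = (2 − 1) · (3 − 1) · (41 − 1) = 1 · 2 · 40 = 80. The nonzero elements number 246 − 1 = 245. Hence the nonzero zero-divisors number 245 − 80 = 165.

Final answer: Z/246Z has 165 nonzero zero-divisors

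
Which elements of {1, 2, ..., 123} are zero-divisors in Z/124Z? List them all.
An element a ∈ Z/124Z (with a ≠ 0) is a zero-divisor iff gcd(a, 124) > 1 (because a is a unit precisely when gcd(a, n) = 1, and in Z/nZ every nonzero, non-unit element is a zero-divisor). Scan a = 1, ..., 123 and keep those with gcd(a, 124) > 1:
  gcd(2, 124) = 2, gcd(4, 124) = 4, gcd(6, 124) = 2, gcd(8, 124) = 4, gcd(10, 124) = 2, gcd(12, 124) = 4, gcd(14, 124) = 2, gcd(16, 124) = 4, gcd(18, 124) = 2, gcd(20, 124) = 4, gcd(22, 124) = 2, gcd(24, 124) = 4, gcd(26, 124) = 2, gcd(28, 124) = 4, gcd(30, 124) = 2, gcd(31, 124) = 31, gcd(32, 124) = 4, gcd(34, 124) = 2, gcd(36, 124) = 4, gcd(38, 124) = 2, gcd(40, 124) = 4, gcd(42, 124) = 2, gcd(44, 124) = 4, gcd(46, 124) = 2, gcd(48, 124) = 4, gcd(50, 124) = 2, gcd(52, 124) = 4, gcd(54, 124) = 2, gcd(56, 124) = 4, gcd(58, 124) = 2, gcd(60, 124) = 4, gcd(62, 124) = 62, gcd(64, 124) = 4, gcd(66, 124) = 2, gcd(68, 124) = 4, gcd(70, 124) = 2, gcd(72, 124) = 4, gcd(74, 124) = 2, gcd(76, 124) = 4, gcd(78, 124) = 2, gcd(80, 124) = 4, gcd(82, 124) = 2, gcd(84, 124) = 4, gcd(86, 124) = 2, gcd(88, 124) = 4, gcd(90, 124) = 2, gcd(92, 124) = 4, gcd(93, 124) = 31, gcd(94, 124) = 2, gcd(96, 124) = 4, gcd(98, 124) = 2, gcd(100, 124) = 4, gcd(102, 124) = 2, gcd(104, 124) = 4, gcd(106, 124) = 2, gcd(108, 124) = 4, gcd(110, 124) = 2, gcd(112, 124) = 4, gcd(114, 124) = 2, gcd(116, 124) = 4, gcd(118, 124) = 2, gcd(120, 124) = 4, gcd(122, 124) = 2.
All other a ∈ {1, ..., 123} have gcd(a, 124) = 1 and are units. So the nonzero zero-divisors are exactly the 63 values of a appearing in this scan.

Final answer: nonzero zero-divisors of Z/124Z = {2, 4, 6, 8, 10, 12, 14, 16, 18, 20, 22, 24, 26, 28, 30, 31, 32, 34, 36, 38, 40, 42, 44, 46, 48, 50, 52, 54, 56, 58, 60, 62, 64, 66, 68, 70, 72, 74, 76, 78, 80, 82, 84, 86, 88, 90, 92, 93, 94, 96, 98, 100, 102, 104, 106, 108, 110, 112, 114, 116, 118, 120, 122}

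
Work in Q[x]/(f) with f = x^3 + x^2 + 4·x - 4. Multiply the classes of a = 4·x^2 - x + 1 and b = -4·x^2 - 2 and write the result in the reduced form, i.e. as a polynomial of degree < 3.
a · b ≡ 32·x^2 - 142·x + 78 (mod f(x))

First multiply in Q[x] without reducing: a · b = -16·x^4 + 4·x^3 - 12·x^2 + 2·x - 2. Now divide by f(x) = x^3 + x^2 + 4·x - 4, eliminating the leading term at each step:
  leading term -16·x^4: subtract (-16·x)·f(x) = -16·x^4 - 16·x^3 - 64·x^2 + 64·x, leaving 20·x^3 + 52·x^2 - 62·x - 2
  leading term 20·x^3: subtract (20)·f(x) = 20·x^3 + 20·x^2 + 80·x - 80, leaving 32·x^2 - 142·x + 78
The degree is now < 3, so this is the remainder. Hence a · b ≡ 32·x^2 - 142·x + 78 in Q[x]/(f).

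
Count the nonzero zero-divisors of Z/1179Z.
Z/1179Z has 398 nonzero zero-divisors

In Z/1179Z each nonzero element is either a unit (gcd with 1179 is 1) or a zero-divisor (gcd > 1). The number of units is φ(1179): factorise 1179 = 3^2 · 131, so φ(1179) = (3^2 − 3^1) · (131 − 1) = 6 · 130 = 780. The nonzero elements number 1179 − 1 = 1178. Hence the nonzero zero-divisors number 1178 − 780 = 398.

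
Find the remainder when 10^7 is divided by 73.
Use repeated squaring. Binary(7) = 111. Walk through the bits of the exponent 7 left-to-right: at each bit after the leading one, square the running value, then multiply by 10 if the bit is 1 (always reducing mod 73):
  bit 1 = 1 (leading): start with 10.
  bit 2 = 1: square 10^2 = 100 ≡ 27; bit is 1, so multiply 27·10 = 270 ≡ 51 (mod 73).
  bit 3 = 1: square 51^2 = 2601 ≡ 46; bit is 1, so multiply 46·10 = 460 ≡ 22 (mod 73).
Final value: 10^7 ≡ 22 (mod 73).

Final answer: 22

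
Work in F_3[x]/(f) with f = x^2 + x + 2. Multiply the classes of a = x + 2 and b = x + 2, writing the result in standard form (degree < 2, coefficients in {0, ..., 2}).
a · b ≡ 2 (mod f(x))

Multiply as integer polynomials: a · b = x^2 + 4·x + 4. Reducing coefficients mod 3: a · b ≡ x^2 + x + 1. Now divide by f(x) = x^2 + x + 2 in F_3[x], eliminating the leading term at each step:
  leading term x^2: subtract (1)·f(x) = x^2 + x + 2, leaving 2 (coefficients mod 3)
The degree is now < 2, so this is the remainder. Hence a · b ≡ 2 in F_3[x]/(f).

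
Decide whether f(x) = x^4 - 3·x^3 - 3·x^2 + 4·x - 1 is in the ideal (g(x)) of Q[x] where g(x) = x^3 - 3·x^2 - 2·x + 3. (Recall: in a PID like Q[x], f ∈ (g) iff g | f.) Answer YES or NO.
In Q[x] the ideal (g) consists of all multiples of g, so f ∈ (g) iff g | f, i.e. iff the remainder of f on division by g is 0. Divide f by g (g is monic, so eliminate the leading term of the running remainder at each step):
  leading term x^4: subtract (x)·g(x) = x^4 - 3·x^3 - 2·x^2 + 3·x, leaving -x^2 + x - 1
The remainder r(x) = -x^2 + x - 1 ≠ 0 (and deg r < deg g), so g ∤ f, i.e. f ∉ (g).

Final answer: NO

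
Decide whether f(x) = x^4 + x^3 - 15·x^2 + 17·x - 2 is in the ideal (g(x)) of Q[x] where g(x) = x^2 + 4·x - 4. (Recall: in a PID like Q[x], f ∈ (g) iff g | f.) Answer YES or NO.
In Q[x] the ideal (g) consists of all multiples of g, so f ∈ (g) iff g | f, i.e. iff the remainder of f on division by g is 0. Divide f by g (g is monic, so eliminate the leading term of the running remainder at each step):
  leading term x^4: subtract (x^2)·g(x) = x^4 + 4·x^3 - 4·x^2, leaving -3·x^3 - 11·x^2 + 17·x - 2
  leading term -3·x^3: subtract (-3·x)·g(x) = -3·x^3 - 12·x^2 + 12·x, leaving x^2 + 5·x - 2
  leading term x^2: subtract (1)·g(x) = x^2 + 4·x - 4, leaving x + 2
The remainder r(x) = x + 2 ≠ 0 (and deg r < deg g), so g ∤ f, i.e. f ∉ (g).

Final answer: NO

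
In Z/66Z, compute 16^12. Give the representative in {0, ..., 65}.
58

Use repeated squaring. Binary(12) = 1100. Walk through the bits of the exponent 12 left-to-right: at each bit after the leading one, square the running value, then multiply by 16 if the bit is 1 (always reducing mod 66):
  bit 1 = 1 (leading): start with 16.
  bit 2 = 1: square 16^2 = 256 ≡ 58; bit is 1, so multiply 58·16 = 928 ≡ 4 (mod 66).
  bit 3 = 0: square 4^2 = 16 (mod 66).
  bit 4 = 0: square 16^2 = 256 ≡ 58 (mod 66).
Final value: 16^12 ≡ 58 (mod 66).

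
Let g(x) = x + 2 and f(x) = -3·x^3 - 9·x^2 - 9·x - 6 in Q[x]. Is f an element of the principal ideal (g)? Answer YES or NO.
In Q[x] the ideal (g) consists of all multiples of g, so f ∈ (g) iff g | f, i.e. iff the remainder of f on division by g is 0. Divide f by g (g is monic, so eliminate the leading term of the running remainder at each step):
  leading term -3·x^3: subtract (-3·x^2)·g(x) = -3·x^3 - 6·x^2, leaving -3·x^2 - 9·x - 6
  leading term -3·x^2: subtract (-3·x)·g(x) = -3·x^2 - 6·x, leaving -3·x - 6
  leading term -3·x: subtract (-3)·g(x) = -3·x - 6, leaving 0
The remainder is 0, so f(x) = g(x) · h(x) with h(x) = -3·x^2 - 3·x - 3. Hence g | f, i.e. f ∈ (g).

Final answer: YES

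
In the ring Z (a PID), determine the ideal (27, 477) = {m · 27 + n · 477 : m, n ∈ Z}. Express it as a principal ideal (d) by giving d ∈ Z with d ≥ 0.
(27, 477) = (9); d = 9

In the PID Z, (a, b) is generated by gcd(a, b). Compute gcd(477, 27) with the extended Euclidean algorithm, tracking rows (r, s, t) with s·477 + t·27 = r:
  row A: (477, 1, 0)   [1·477 + 0·27 = 477]
  row B: (27, 0, 1)   [0·477 + 1·27 = 27]
  477 = 17·27 + 18   → row C = row A − 17·row B = (18, 1, −17)   [check: 1·477 − 17·27 = 18]
  27 = 1·18 + 9   → row D = row B − 1·row C = (9, −1, 18)   [check: −1·477 + 18·27 = 9]
  18 = 2·9 + 0   → remainder 0, stop. gcd = 9 (last nonzero row D).
So gcd(27, 477) = 9, with Bézout identity −1·477 + 18·27 = 9. Containment (⊇): the Bézout identity exhibits 9 as an element of (27, 477), giving (9) ⊆ (27, 477). Containment (⊆): since 9 | 27 and 9 | 477 (27 = 9·3, 477 = 9·53), every Z-linear combination of 27 and 477 is divisible by 9, so (27, 477) ⊆ (9). Therefore (27, 477) = (9), d = 9.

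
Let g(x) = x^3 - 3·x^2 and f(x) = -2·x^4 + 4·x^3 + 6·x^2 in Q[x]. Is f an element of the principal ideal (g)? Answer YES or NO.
YES

In Q[x] the ideal (g) consists of all multiples of g, so f ∈ (g) iff g | f, i.e. iff the remainder of f on division by g is 0. Divide f by g (g is monic, so eliminate the leading term of the running remainder at each step):
  leading term -2·x^4: subtract (-2·x)·g(x) = -2·x^4 + 6·x^3, leaving -2·x^3 + 6·x^2
  leading term -2·x^3: subtract (-2)·g(x) = -2·x^3 + 6·x^2, leaving 0
The remainder is 0, so f(x) = g(x) · h(x) with h(x) = -2·x - 2. Hence g | f, i.e. f ∈ (g).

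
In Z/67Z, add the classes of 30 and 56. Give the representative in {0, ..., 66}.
Both summands are already reduced mod 67. 30 + 56 = 86; 86 = 1·67 + 19, so (30 + 56) mod 67 = 19.

Final answer: 19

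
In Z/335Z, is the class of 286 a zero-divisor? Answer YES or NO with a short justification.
NO

gcd(286, 335) = 1, so 286 is a unit in Z/335Z (it has a multiplicative inverse). A unit cannot be a zero-divisor: if 286·b ≡ 0 then multiplying both sides by 286^(−1) gives b ≡ 0. So 286 is not a zero-divisor.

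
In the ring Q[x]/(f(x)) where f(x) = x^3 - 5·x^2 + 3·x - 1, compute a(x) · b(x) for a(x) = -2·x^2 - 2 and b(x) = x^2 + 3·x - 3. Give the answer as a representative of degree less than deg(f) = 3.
a · b ≡ -70·x^2 + 40·x - 10 (mod f(x))

First multiply in Q[x] without reducing: a · b = -2·x^4 - 6·x^3 + 4·x^2 - 6·x + 6. Now divide by f(x) = x^3 - 5·x^2 + 3·x - 1, eliminating the leading term at each step:
  leading term -2·x^4: subtract (-2·x)·f(x) = -2·x^4 + 10·x^3 - 6·x^2 + 2·x, leaving -16·x^3 + 10·x^2 - 8·x + 6
  leading term -16·x^3: subtract (-16)·f(x) = -16·x^3 + 80·x^2 - 48·x + 16, leaving -70·x^2 + 40·x - 10
The degree is now < 3, so this is the remainder. Hence a · b ≡ -70·x^2 + 40·x - 10 in Q[x]/(f).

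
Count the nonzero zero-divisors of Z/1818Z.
Z/1818Z has 1217 nonzero zero-divisors

In Z/1818Z each nonzero element is either a unit (gcd with 1818 is 1) or a zero-divisor (gcd > 1). The number of units is φ(1818): factorise 1818 = 2 · 3^2 · 101, so φ(1818) = (2 − 1) · (3^2 − 3^1) · (101 − 1) = 1 · 6 · 100 = 600. The nonzero elements number 1818 − 1 = 1817. Hence the nonzero zero-divisors number 1817 − 600 = 1217.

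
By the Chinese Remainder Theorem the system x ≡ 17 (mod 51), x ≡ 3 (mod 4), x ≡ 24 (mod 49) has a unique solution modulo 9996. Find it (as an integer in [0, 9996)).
x ≡ 6443 (mod 9996); the representative in [0, 9996) is 6443

The moduli 51, 4, 49 are pairwise coprime, so by the CRT there is a unique solution mod 51·4·49 = 9996.
Solve by successive substitution. Start with x ≡ 17 (mod 51).
  Combine with x ≡ 3 (mod 4): write x = 17 + 51·t and require 17 + 51·t ≡ 3 (mod 4), i.e. 51·t ≡ 3 − 17 ≡ 2 (mod 4). Since 51^(−1) ≡ 3 (mod 4) (51 ≡ 3 (mod 4)), t ≡ 3·2 ≡ 2 (mod 4). So x ≡ 17 + 51·2 = 119 (mod 204).
  Combine with x ≡ 24 (mod 49): write x = 119 + 204·t and require 119 + 204·t ≡ 24 (mod 49), i.e. 204·t ≡ 24 − 119 ≡ 3 (mod 49). Since 204^(−1) ≡ 43 (mod 49) (204 ≡ 8 (mod 49)), t ≡ 43·3 ≡ 31 (mod 49). So x ≡ 119 + 204·31 = 6443 (mod 9996).
Unique solution in [0, 9996): x = 6443.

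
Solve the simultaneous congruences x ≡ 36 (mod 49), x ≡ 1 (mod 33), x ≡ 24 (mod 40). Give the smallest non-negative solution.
x ≡ 26104 (mod 64680); the representative in [0, 64680) is 26104

The moduli 49, 33, 40 are pairwise coprime, so by the CRT there is a unique solution mod 49·33·40 = 64680.
Solve by successive substitution. Start with x ≡ 36 (mod 49).
  Combine with x ≡ 1 (mod 33): write x = 36 + 49·t and require 36 + 49·t ≡ 1 (mod 33), i.e. 49·t ≡ 1 − 36 ≡ 31 (mod 33). Since 49^(−1) ≡ 31 (mod 33) (49 ≡ 16 (mod 33)), t ≡ 31·31 ≡ 4 (mod 33). So x ≡ 36 + 49·4 = 232 (mod 1617).
  Combine with x ≡ 24 (mod 40): write x = 232 + 1617·t and require 232 + 1617·t ≡ 24 (mod 40), i.e. 1617·t ≡ 24 − 232 ≡ 32 (mod 40). Since 1617^(−1) ≡ 33 (mod 40) (1617 ≡ 17 (mod 40)), t ≡ 33·32 ≡ 16 (mod 40). So x ≡ 232 + 1617·16 = 26104 (mod 64680).
Unique solution in [0, 64680): x = 26104.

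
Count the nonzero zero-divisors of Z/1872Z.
Z/1872Z has 1295 nonzero zero-divisors

In Z/1872Z each nonzero element is either a unit (gcd with 1872 is 1) or a zero-divisor (gcd > 1). The number of units is φ(1872): factorise 1872 = 2^4 · 3^2 · 13, so φ(1872) = (2^4 − 2^3) · (3^2 − 3^1) · (13 − 1) = 8 · 6 · 12 = 576. The nonzero elements number 1872 − 1 = 1871. Hence the nonzero zero-divisors number 1871 − 576 = 1295.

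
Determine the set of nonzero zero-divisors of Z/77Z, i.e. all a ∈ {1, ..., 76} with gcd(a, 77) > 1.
nonzero zero-divisors of Z/77Z = {7, 11, 14, 21, 22, 28, 33, 35, 42, 44, 49, 55, 56, 63, 66, 70}

An element a ∈ Z/77Z (with a ≠ 0) is a zero-divisor iff gcd(a, 77) > 1 (because a is a unit precisely when gcd(a, n) = 1, and in Z/nZ every nonzero, non-unit element is a zero-divisor). Scan a = 1, ..., 76 and keep those with gcd(a, 77) > 1:
  gcd(7, 77) = 7, gcd(11, 77) = 11, gcd(14, 77) = 7, gcd(21, 77) = 7, gcd(22, 77) = 11, gcd(28, 77) = 7, gcd(33, 77) = 11, gcd(35, 77) = 7, gcd(42, 77) = 7, gcd(44, 77) = 11, gcd(49, 77) = 7, gcd(55, 77) = 11, gcd(56, 77) = 7, gcd(63, 77) = 7, gcd(66, 77) = 11, gcd(70, 77) = 7.
All other a ∈ {1, ..., 76} have gcd(a, 77) = 1 and are units. So the nonzero zero-divisors are exactly the 16 values of a appearing in this scan.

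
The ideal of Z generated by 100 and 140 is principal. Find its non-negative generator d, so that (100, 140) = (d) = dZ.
In the PID Z, (a, b) is generated by gcd(a, b). Compute gcd(140, 100) with the extended Euclidean algorithm, tracking rows (r, s, t) with s·140 + t·100 = r:
  row A: (140, 1, 0)   [1·140 + 0·100 = 140]
  row B: (100, 0, 1)   [0·140 + 1·100 = 100]
  140 = 1·100 + 40   → row C = row A − 1·row B = (40, 1, −1)   [check: 1·140 − 1·100 = 40]
  100 = 2·40 + 20   → row D = row B − 2·row C = (20, −2, 3)   [check: −2·140 + 3·100 = 20]
  40 = 2·20 + 0   → remainder 0, stop. gcd = 20 (last nonzero row D).
So gcd(100, 140) = 20, with Bézout identity −2·140 + 3·100 = 20. Containment (⊇): the Bézout identity exhibits 20 as an element of (100, 140), giving (20) ⊆ (100, 140). Containment (⊆): since 20 | 100 and 20 | 140 (100 = 20·5, 140 = 20·7), every Z-linear combination of 100 and 140 is divisible by 20, so (100, 140) ⊆ (20). Therefore (100, 140) = (20), d = 20.

Final answer: (100, 140) = (20); d = 20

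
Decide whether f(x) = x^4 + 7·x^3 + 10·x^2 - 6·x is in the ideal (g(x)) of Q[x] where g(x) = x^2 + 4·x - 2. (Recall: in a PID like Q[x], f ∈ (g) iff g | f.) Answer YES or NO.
In Q[x] the ideal (g) consists of all multiples of g, so f ∈ (g) iff g | f, i.e. iff the remainder of f on division by g is 0. Divide f by g (g is monic, so eliminate the leading term of the running remainder at each step):
  leading term x^4: subtract (x^2)·g(x) = x^4 + 4·x^3 - 2·x^2, leaving 3·x^3 + 12·x^2 - 6·x
  leading term 3·x^3: subtract (3·x)·g(x) = 3·x^3 + 12·x^2 - 6·x, leaving 0
The remainder is 0, so f(x) = g(x) · h(x) with h(x) = x^2 + 3·x. Hence g | f, i.e. f ∈ (g).

Final answer: YES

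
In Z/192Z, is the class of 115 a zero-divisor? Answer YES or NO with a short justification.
NO

gcd(115, 192) = 1, so 115 is a unit in Z/192Z (it has a multiplicative inverse). A unit cannot be a zero-divisor: if 115·b ≡ 0 then multiplying both sides by 115^(−1) gives b ≡ 0. So 115 is not a zero-divisor.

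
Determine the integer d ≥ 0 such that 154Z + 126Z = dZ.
(154, 126) = (14); d = 14

In the PID Z, (a, b) is generated by gcd(a, b). Compute gcd(154, 126) with the extended Euclidean algorithm, tracking rows (r, s, t) with s·154 + t·126 = r:
  row A: (154, 1, 0)   [1·154 + 0·126 = 154]
  row B: (126, 0, 1)   [0·154 + 1·126 = 126]
  154 = 1·126 + 28   → row C = row A − 1·row B = (28, 1, −1)   [check: 1·154 − 1·126 = 28]
  126 = 4·28 + 14   → row D = row B − 4·row C = (14, −4, 5)   [check: −4·154 + 5·126 = 14]
  28 = 2·14 + 0   → remainder 0, stop. gcd = 14 (last nonzero row D).
So gcd(154, 126) = 14, with Bézout identity −4·154 + 5·126 = 14. Containment (⊇): the Bézout identity exhibits 14 as an element of (154, 126), giving (14) ⊆ (154, 126). Containment (⊆): since 14 | 154 and 14 | 126 (154 = 14·11, 126 = 14·9), every Z-linear combination of 154 and 126 is divisible by 14, so (154, 126) ⊆ (14). Therefore (154, 126) = (14), d = 14.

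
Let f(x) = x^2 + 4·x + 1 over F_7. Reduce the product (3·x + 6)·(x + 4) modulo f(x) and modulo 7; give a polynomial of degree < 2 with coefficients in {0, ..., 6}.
Multiply as integer polynomials: a · b = 3·x^2 + 18·x + 24. Reducing coefficients mod 7: a · b ≡ 3·x^2 + 4·x + 3. Now divide by f(x) = x^2 + 4·x + 1 in F_7[x], eliminating the leading term at each step:
  leading term 3·x^2: subtract (3)·f(x) = 3·x^2 + 5·x + 3, leaving 6·x (coefficients mod 7)
The degree is now < 2, so this is the remainder. Hence a · b ≡ 6·x in F_7[x]/(f).

Final answer: a · b ≡ 6·x (mod f(x))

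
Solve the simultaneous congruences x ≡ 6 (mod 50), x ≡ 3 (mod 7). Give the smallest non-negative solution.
x ≡ 206 (mod 350); the representative in [0, 350) is 206

The moduli 50, 7 are pairwise coprime, so by the CRT there is a unique solution mod 50·7 = 350.
Solve by successive substitution. Start with x ≡ 6 (mod 50).
  Combine with x ≡ 3 (mod 7): write x = 6 + 50·t and require 6 + 50·t ≡ 3 (mod 7), i.e. 50·t ≡ 3 − 6 ≡ 4 (mod 7). Since 50^(−1) ≡ 1 (mod 7) (50 ≡ 1 (mod 7)), t ≡ 1·4 ≡ 4 (mod 7). So x ≡ 6 + 50·4 = 206 (mod 350).
Unique solution in [0, 350): x = 206.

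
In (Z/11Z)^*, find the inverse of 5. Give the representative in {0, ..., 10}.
Apply the extended Euclidean algorithm to (11, 5), tracking rows (r, s, t) with s·11 + t·5 = r. Each division r_prev = q·r_cur + r_new produces the new row as (previous row) − q·(current row):
  row A: (11, 1, 0)   [1·11 + 0·5 = 11]
  row B: (5, 0, 1)   [0·11 + 1·5 = 5]
  11 = 2·5 + 1   → row C = row A − 2·row B = (1, 1, −2)   [check: 1·11 − 2·5 = 1]
  5 = 5·1 + 0   → remainder 0, stop. gcd = 1 (last nonzero row C).
The gcd is 1, so 5 is invertible mod 11. The last nonzero row gives 1·11 − 2·5 = 1, so t = −2. So 5^(−1) ≡ −2 ≡ 9 (mod 11). Verify: 5 · 9 = 45 ≡ 1 (mod 11). ✓

Final answer: 5^(−1) ≡ 9 (mod 11)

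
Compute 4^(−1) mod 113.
Apply the extended Euclidean algorithm to (113, 4), tracking rows (r, s, t) with s·113 + t·4 = r. Each division r_prev = q·r_cur + r_new produces the new row as (previous row) − q·(current row):
  row A: (113, 1, 0)   [1·113 + 0·4 = 113]
  row B: (4, 0, 1)   [0·113 + 1·4 = 4]
  113 = 28·4 + 1   → row C = row A − 28·row B = (1, 1, −28)   [check: 1·113 − 28·4 = 1]
  4 = 4·1 + 0   → remainder 0, stop. gcd = 1 (last nonzero row C).
The gcd is 1, so 4 is invertible mod 113. The last nonzero row gives 1·113 − 28·4 = 1, so t = −28. So 4^(−1) ≡ −28 ≡ 85 (mod 113). Verify: 4 · 85 = 340 ≡ 1 (mod 113). ✓

Final answer: 4^(−1) ≡ 85 (mod 113)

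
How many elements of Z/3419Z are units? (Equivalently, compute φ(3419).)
Z/3419Z has φ(3419) = 3144 units

An element a ∈ Z/3419Z is a unit iff gcd(a, 3419) = 1, so the number of units is φ(3419). φ is multiplicative, with φ(p^e) = p^e − p^(e−1). Factorise 3419 = 13 · 263. Then
  φ(3419) = (13 − 1) · (263 − 1) = 12 · 262 = 3144.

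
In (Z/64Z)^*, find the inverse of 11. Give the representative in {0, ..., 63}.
Apply the extended Euclidean algorithm to (64, 11), tracking rows (r, s, t) with s·64 + t·11 = r. Each division r_prev = q·r_cur + r_new produces the new row as (previous row) − q·(current row):
  row A: (64, 1, 0)   [1·64 + 0·11 = 64]
  row B: (11, 0, 1)   [0·64 + 1·11 = 11]
  64 = 5·11 + 9   → row C = row A − 5·row B = (9, 1, −5)   [check: 1·64 − 5·11 = 9]
  11 = 1·9 + 2   → row D = row B − 1·row C = (2, −1, 6)   [check: −1·64 + 6·11 = 2]
  9 = 4·2 + 1   → row E = row C − 4·row D = (1, 5, −29)   [check: 5·64 − 29·11 = 1]
  2 = 2·1 + 0   → remainder 0, stop. gcd = 1 (last nonzero row E).
The gcd is 1, so 11 is invertible mod 64. The last nonzero row gives 5·64 − 29·11 = 1, so t = −29. So 11^(−1) ≡ −29 ≡ 35 (mod 64). Verify: 11 · 35 = 385 ≡ 1 (mod 64). ✓

Final answer: 11^(−1) ≡ 35 (mod 64)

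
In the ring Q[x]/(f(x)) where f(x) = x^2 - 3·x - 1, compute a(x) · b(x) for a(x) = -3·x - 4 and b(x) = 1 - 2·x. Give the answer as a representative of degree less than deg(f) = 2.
a · b ≡ 23·x + 2 (mod f(x))

First multiply in Q[x] without reducing: a · b = 6·x^2 + 5·x - 4. Now divide by f(x) = x^2 - 3·x - 1, eliminating the leading term at each step:
  leading term 6·x^2: subtract (6)·f(x) = 6·x^2 - 18·x - 6, leaving 23·x + 2
The degree is now < 2, so this is the remainder. Hence a · b ≡ 23·x + 2 in Q[x]/(f).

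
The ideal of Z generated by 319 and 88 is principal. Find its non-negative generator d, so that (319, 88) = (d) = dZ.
(319, 88) = (11); d = 11

In the PID Z, (a, b) is generated by gcd(a, b). Compute gcd(319, 88) with the extended Euclidean algorithm, tracking rows (r, s, t) with s·319 + t·88 = r:
  row A: (319, 1, 0)   [1·319 + 0·88 = 319]
  row B: (88, 0, 1)   [0·319 + 1·88 = 88]
  319 = 3·88 + 55   → row C = row A − 3·row B = (55, 1, −3)   [check: 1·319 − 3·88 = 55]
  88 = 1·55 + 33   → row D = row B − 1·row C = (33, −1, 4)   [check: −1·319 + 4·88 = 33]
  55 = 1·33 + 22   → row E = row C − 1·row D = (22, 2, −7)   [check: 2·319 − 7·88 = 22]
  33 = 1·22 + 11   → row F = row D − 1·row E = (11, −3, 11)   [check: −3·319 + 11·88 = 11]
  22 = 2·11 + 0   → remainder 0, stop. gcd = 11 (last nonzero row F).
So gcd(319, 88) = 11, with Bézout identity −3·319 + 11·88 = 11. Containment (⊇): the Bézout identity exhibits 11 as an element of (319, 88), giving (11) ⊆ (319, 88). Containment (⊆): since 11 | 319 and 11 | 88 (319 = 11·29, 88 = 11·8), every Z-linear combination of 319 and 88 is divisible by 11, so (319, 88) ⊆ (11). Therefore (319, 88) = (11), d = 11.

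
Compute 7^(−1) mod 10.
Apply the extended Euclidean algorithm to (10, 7), tracking rows (r, s, t) with s·10 + t·7 = r. Each division r_prev = q·r_cur + r_new produces the new row as (previous row) − q·(current row):
  row A: (10, 1, 0)   [1·10 + 0·7 = 10]
  row B: (7, 0, 1)   [0·10 + 1·7 = 7]
  10 = 1·7 + 3   → row C = row A − 1·row B = (3, 1, −1)   [check: 1·10 − 1·7 = 3]
  7 = 2·3 + 1   → row D = row B − 2·row C = (1, −2, 3)   [check: −2·10 + 3·7 = 1]
  3 = 3·1 + 0   → remainder 0, stop. gcd = 1 (last nonzero row D).
The gcd is 1, so 7 is invertible mod 10. The last nonzero row gives −2·10 + 3·7 = 1, so t = 3. So 7^(−1) ≡ 3 (mod 10). Verify: 7 · 3 = 21 ≡ 1 (mod 10). ✓

Final answer: 7^(−1) ≡ 3 (mod 10)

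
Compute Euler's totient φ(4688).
φ(4688) = 2336

φ is multiplicative, with φ(p^e) = p^e − p^(e−1). Factorise 4688 = 2^4 · 293. Then
  φ(4688) = (2^4 − 2^3) · (293 − 1) = 8 · 292 = 2336.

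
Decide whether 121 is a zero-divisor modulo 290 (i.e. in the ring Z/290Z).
NO

gcd(121, 290) = 1, so 121 is a unit in Z/290Z (it has a multiplicative inverse). A unit cannot be a zero-divisor: if 121·b ≡ 0 then multiplying both sides by 121^(−1) gives b ≡ 0. So 121 is not a zero-divisor.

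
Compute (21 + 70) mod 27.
Reduce the summands first: 70 ≡ 16 (mod 27), so 21 + 70 ≡ 21 + 16 (mod 27). 21 + 16 = 37; 37 = 1·27 + 10, so (21 + 70) mod 27 = 10.

Final answer: 10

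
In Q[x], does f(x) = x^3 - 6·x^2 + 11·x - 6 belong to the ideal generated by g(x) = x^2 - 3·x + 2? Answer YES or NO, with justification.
YES

In Q[x] the ideal (g) consists of all multiples of g, so f ∈ (g) iff g | f, i.e. iff the remainder of f on division by g is 0. Divide f by g (g is monic, so eliminate the leading term of the running remainder at each step):
  leading term x^3: subtract (x)·g(x) = x^3 - 3·x^2 + 2·x, leaving -3·x^2 + 9·x - 6
  leading term -3·x^2: subtract (-3)·g(x) = -3·x^2 + 9·x - 6, leaving 0
The remainder is 0, so f(x) = g(x) · h(x) with h(x) = x - 3. Hence g | f, i.e. f ∈ (g).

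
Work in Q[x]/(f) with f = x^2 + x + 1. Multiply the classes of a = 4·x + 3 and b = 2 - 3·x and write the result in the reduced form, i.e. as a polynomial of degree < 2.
a · b ≡ 11·x + 18 (mod f(x))

First multiply in Q[x] without reducing: a · b = -12·x^2 - x + 6. Now divide by f(x) = x^2 + x + 1, eliminating the leading term at each step:
  leading term -12·x^2: subtract (-12)·f(x) = -12·x^2 - 12·x - 12, leaving 11·x + 18
The degree is now < 2, so this is the remainder. Hence a · b ≡ 11·x + 18 in Q[x]/(f).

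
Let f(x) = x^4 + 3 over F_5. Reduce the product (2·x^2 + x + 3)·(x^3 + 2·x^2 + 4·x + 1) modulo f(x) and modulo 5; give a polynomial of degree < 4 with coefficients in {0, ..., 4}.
a · b ≡ 3·x^3 + 2·x^2 + 2·x + 3 (mod f(x))

Multiply as integer polynomials: a · b = 2·x^5 + 5·x^4 + 13·x^3 + 12·x^2 + 13·x + 3. Reducing coefficients mod 5: a · b ≡ 2·x^5 + 3·x^3 + 2·x^2 + 3·x + 3. Now divide by f(x) = x^4 + 3 in F_5[x], eliminating the leading term at each step:
  leading term 2·x^5: subtract (2·x)·f(x) = 2·x^5 + x, leaving 3·x^3 + 2·x^2 + 2·x + 3 (coefficients mod 5)
The degree is now < 4, so this is the remainder. Hence a · b ≡ 3·x^3 + 2·x^2 + 2·x + 3 in F_5[x]/(f).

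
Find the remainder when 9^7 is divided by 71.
Use repeated squaring. Binary(7) = 111. Walk through the bits of the exponent 7 left-to-right: at each bit after the leading one, square the running value, then multiply by 9 if the bit is 1 (always reducing mod 71):
  bit 1 = 1 (leading): start with 9.
  bit 2 = 1: square 9^2 = 81 ≡ 10; bit is 1, so multiply 10·9 = 90 ≡ 19 (mod 71).
  bit 3 = 1: square 19^2 = 361 ≡ 6; bit is 1, so multiply 6·9 = 54 (mod 71).
Final value: 9^7 ≡ 54 (mod 71).

Final answer: 54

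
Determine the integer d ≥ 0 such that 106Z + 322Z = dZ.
In the PID Z, (a, b) is generated by gcd(a, b). Compute gcd(322, 106) with the extended Euclidean algorithm, tracking rows (r, s, t) with s·322 + t·106 = r:
  row A: (322, 1, 0)   [1·322 + 0·106 = 322]
  row B: (106, 0, 1)   [0·322 + 1·106 = 106]
  322 = 3·106 + 4   → row C = row A − 3·row B = (4, 1, −3)   [check: 1·322 − 3·106 = 4]
  106 = 26·4 + 2   → row D = row B − 26·row C = (2, −26, 79)   [check: −26·322 + 79·106 = 2]
  4 = 2·2 + 0   → remainder 0, stop. gcd = 2 (last nonzero row D).
So gcd(106, 322) = 2, with Bézout identity −26·322 + 79·106 = 2. Containment (⊇): the Bézout identity exhibits 2 as an element of (106, 322), giving (2) ⊆ (106, 322). Containment (⊆): since 2 | 106 and 2 | 322 (106 = 2·53, 322 = 2·161), every Z-linear combination of 106 and 322 is divisible by 2, so (106, 322) ⊆ (2). Therefore (106, 322) = (2), d = 2.

Final answer: (106, 322) = (2); d = 2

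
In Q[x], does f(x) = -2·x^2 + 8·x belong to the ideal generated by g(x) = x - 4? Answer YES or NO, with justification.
YES

In Q[x] the ideal (g) consists of all multiples of g, so f ∈ (g) iff g | f, i.e. iff the remainder of f on division by g is 0. Divide f by g (g is monic, so eliminate the leading term of the running remainder at each step):
  leading term -2·x^2: subtract (-2·x)·g(x) = -2·x^2 + 8·x, leaving 0
The remainder is 0, so f(x) = g(x) · h(x) with h(x) = -2·x. Hence g | f, i.e. f ∈ (g).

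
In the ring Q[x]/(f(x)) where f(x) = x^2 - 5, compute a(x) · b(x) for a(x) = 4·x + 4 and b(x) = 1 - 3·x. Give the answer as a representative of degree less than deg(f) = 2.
a · b ≡ -8·x - 56 (mod f(x))

First multiply in Q[x] without reducing: a · b = -12·x^2 - 8·x + 4. Now divide by f(x) = x^2 - 5, eliminating the leading term at each step:
  leading term -12·x^2: subtract (-12)·f(x) = 60 - 12·x^2, leaving -8·x - 56
The degree is now < 2, so this is the remainder. Hence a · b ≡ -8·x - 56 in Q[x]/(f).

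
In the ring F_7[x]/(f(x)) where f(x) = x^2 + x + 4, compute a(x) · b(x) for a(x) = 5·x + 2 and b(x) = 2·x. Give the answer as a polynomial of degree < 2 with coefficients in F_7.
a · b ≡ x + 2 (mod f(x))

Multiply as integer polynomials: a · b = 10·x^2 + 4·x. Reducing coefficients mod 7: a · b ≡ 3·x^2 + 4·x. Now divide by f(x) = x^2 + x + 4 in F_7[x], eliminating the leading term at each step:
  leading term 3·x^2: subtract (3)·f(x) = 3·x^2 + 3·x + 5, leaving x + 2 (coefficients mod 7)
The degree is now < 2, so this is the remainder. Hence a · b ≡ x + 2 in F_7[x]/(f).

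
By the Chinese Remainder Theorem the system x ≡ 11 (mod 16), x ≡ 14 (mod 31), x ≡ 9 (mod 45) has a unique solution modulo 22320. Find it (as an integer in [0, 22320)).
The moduli 16, 31, 45 are pairwise coprime, so by the CRT there is a unique solution mod 16·31·45 = 22320.
Solve by successive substitution. Start with x ≡ 11 (mod 16).
  Combine with x ≡ 14 (mod 31): write x = 11 + 16·t and require 11 + 16·t ≡ 14 (mod 31), i.e. 16·t ≡ 14 − 11 ≡ 3 (mod 31). Since 16^(−1) ≡ 2 (mod 31), t ≡ 2·3 ≡ 6 (mod 31). So x ≡ 11 + 16·6 = 107 (mod 496).
  Combine with x ≡ 9 (mod 45): write x = 107 + 496·t and require 107 + 496·t ≡ 9 (mod 45), i.e. 496·t ≡ 9 − 107 ≡ 37 (mod 45). Since 496^(−1) ≡ 1 (mod 45) (496 ≡ 1 (mod 45)), t ≡ 1·37 ≡ 37 (mod 45). So x ≡ 107 + 496·37 = 18459 (mod 22320).
Unique solution in [0, 22320): x = 18459.

Final answer: x ≡ 18459 (mod 22320); the representative in [0, 22320) is 18459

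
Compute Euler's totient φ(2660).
φ(2660) = 864

φ is multiplicative, with φ(p^e) = p^e − p^(e−1). Factorise 2660 = 2^2 · 5 · 7 · 19. Then
  φ(2660) = (2^2 − 2^1) · (5 − 1) · (7 − 1) · (19 − 1) = 2 · 4 · 6 · 18 = 864.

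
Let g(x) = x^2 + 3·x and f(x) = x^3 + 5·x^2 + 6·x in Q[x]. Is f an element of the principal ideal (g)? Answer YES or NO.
In Q[x] the ideal (g) consists of all multiples of g, so f ∈ (g) iff g | f, i.e. iff the remainder of f on division by g is 0. Divide f by g (g is monic, so eliminate the leading term of the running remainder at each step):
  leading term x^3: subtract (x)·g(x) = x^3 + 3·x^2, leaving 2·x^2 + 6·x
  leading term 2·x^2: subtract (2)·g(x) = 2·x^2 + 6·x, leaving 0
The remainder is 0, so f(x) = g(x) · h(x) with h(x) = x + 2. Hence g | f, i.e. f ∈ (g).

Final answer: YES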